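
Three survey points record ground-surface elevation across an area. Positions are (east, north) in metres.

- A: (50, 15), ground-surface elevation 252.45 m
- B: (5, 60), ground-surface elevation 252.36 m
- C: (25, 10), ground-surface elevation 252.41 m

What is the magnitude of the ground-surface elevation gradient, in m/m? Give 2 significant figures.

With z = a·x + b·y + c and A as origin, the differences give:
  (-45)·a + 45·b = -0.09
  (-25)·a + (-5)·b = -0.04
Eliminate b (×(-5) and ×45, subtract): 1350·a = 2.250 → a = ∂z/∂x = +0.001667
Back-substitute: b = ∂z/∂y = -0.0003333.
|∇f| = √(0.001667² + -0.0003333²) = 0.0017 m/m

0.0017 m/m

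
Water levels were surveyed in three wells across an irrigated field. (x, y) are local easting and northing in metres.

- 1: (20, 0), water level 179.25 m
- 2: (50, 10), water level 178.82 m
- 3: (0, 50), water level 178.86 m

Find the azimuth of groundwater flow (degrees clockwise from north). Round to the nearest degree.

041°

With h = a·x + b·y + c and 1 as origin, the differences give:
  30·a + 10·b = -0.43
  (-20)·a + 50·b = -0.39
Eliminate b (×50 and ×10, subtract): 1700·a = -17.600 → a = ∂h/∂x = -0.01035
Back-substitute: b = ∂h/∂y = -0.01194.
Flow direction (−∇h) has components (+0.01035 E, +0.01194 N).
Azimuth = atan2(E, N) = atan2(+0.01035, +0.01194) = 40.9° ≈ 041°.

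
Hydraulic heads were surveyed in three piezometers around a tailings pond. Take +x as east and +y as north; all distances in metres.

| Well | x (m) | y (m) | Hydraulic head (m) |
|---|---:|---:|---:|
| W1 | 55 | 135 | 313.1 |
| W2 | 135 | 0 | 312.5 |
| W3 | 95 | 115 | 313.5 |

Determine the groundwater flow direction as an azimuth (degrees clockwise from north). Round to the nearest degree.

230°

Differences from W1: to W2 (Δx, Δy, Δh) = (80, -135, -0.6); to W3 = (40, -20, +0.4).
Solve a·Δx + b·Δy = Δh: det = 80·(-20) − 40·(-135) = 3800.
∂h/∂x = [(-0.6)·(-20) − (+0.4)·(-135)] / 3800 = +0.01737
∂h/∂y = [80·(+0.4) − 40·(-0.6)] / 3800 = +0.01474
Flow direction (−∇h) has components (-0.01737 E, -0.01474 N).
Azimuth = atan2(E, N) = atan2(-0.01737, -0.01474) = 229.7° ≈ 230°.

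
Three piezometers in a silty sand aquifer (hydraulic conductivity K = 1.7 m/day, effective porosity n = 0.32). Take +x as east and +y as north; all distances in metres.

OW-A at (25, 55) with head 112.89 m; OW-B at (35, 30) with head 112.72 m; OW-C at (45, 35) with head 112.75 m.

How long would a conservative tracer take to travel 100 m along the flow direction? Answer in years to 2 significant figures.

7.7 years

Three-point gradient (reference OW-A): Δ to OW-B = (10, -25, -0.17), Δ to OW-C = (20, -20, -0.14).
∂h/∂x = -0.0003333, ∂h/∂y = +0.006667 (det = 300).
|∇h| = √(-0.0003333² + 0.006667²) = 0.006675
Seepage velocity v = K·i/n = 1.7 × 0.006675 / 0.32 = 0.03546 m/day.
t = 100 / 0.03546 = 2820 days = 7.72 years.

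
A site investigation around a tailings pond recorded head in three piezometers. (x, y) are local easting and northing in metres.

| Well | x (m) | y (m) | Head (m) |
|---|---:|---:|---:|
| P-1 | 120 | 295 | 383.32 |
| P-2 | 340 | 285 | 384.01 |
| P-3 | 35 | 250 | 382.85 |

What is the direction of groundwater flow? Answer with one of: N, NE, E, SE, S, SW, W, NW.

Differences from P-1: to P-2 (Δx, Δy, Δh) = (220, -10, +0.69); to P-3 = (-85, -45, -0.47).
Solve a·Δx + b·Δy = Δh: det = 220·(-45) − (-85)·(-10) = -10750.
∂h/∂x = [(+0.69)·(-45) − (-0.47)·(-10)] / -10750 = +0.003326
∂h/∂y = [220·(-0.47) − (-85)·(+0.69)] / -10750 = +0.004163
Flow = −∇h = (-0.003326 east, -0.004163 north), which points southwest.

SW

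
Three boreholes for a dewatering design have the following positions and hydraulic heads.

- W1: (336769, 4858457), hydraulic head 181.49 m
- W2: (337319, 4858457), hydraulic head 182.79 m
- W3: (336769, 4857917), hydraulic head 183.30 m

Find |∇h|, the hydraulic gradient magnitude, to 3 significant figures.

∂h/∂x = (182.79 − 181.49) / (337319 − 336769) = +0.002364
∂h/∂y = (183.30 − 181.49) / (4857917 − 4858457) = -0.003352
|∇h| = √(0.002364² + -0.003352²) = 0.004102

0.00410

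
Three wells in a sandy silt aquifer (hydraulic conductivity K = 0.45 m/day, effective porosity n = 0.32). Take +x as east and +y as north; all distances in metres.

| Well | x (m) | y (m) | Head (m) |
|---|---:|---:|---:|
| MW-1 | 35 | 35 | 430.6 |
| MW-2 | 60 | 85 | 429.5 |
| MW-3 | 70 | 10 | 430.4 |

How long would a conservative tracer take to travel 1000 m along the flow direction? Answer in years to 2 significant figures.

92 years

Three-point gradient (reference MW-1): Δ to MW-2 = (25, 50, -1.1), Δ to MW-3 = (35, -25, -0.2).
∂h/∂x = -0.01579, ∂h/∂y = -0.01411 (det = -2375).
|∇h| = √(-0.01579² + -0.01411²) = 0.02118
Seepage velocity v = K·i/n = 0.45 × 0.02118 / 0.32 = 0.02978 m/day.
t = 1000 / 0.02978 = 3.358e+04 days = 91.9 years.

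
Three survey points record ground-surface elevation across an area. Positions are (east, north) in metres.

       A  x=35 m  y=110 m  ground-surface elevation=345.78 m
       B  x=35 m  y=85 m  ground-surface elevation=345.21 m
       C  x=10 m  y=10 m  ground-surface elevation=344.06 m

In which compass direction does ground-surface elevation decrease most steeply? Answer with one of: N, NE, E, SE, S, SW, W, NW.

Taking A as reference: B−A = (0, -25, -0.57); C−A = (-25, -100, -1.72).
Determinant of the coordinate differences = 0·(-100) − (-25)·(-25) = -625.
∂z/∂x = [(-0.57)·(-100) − (-1.72)·(-25)] / -625 = -0.02240
∂z/∂y = [0·(-1.72) − (-25)·(-0.57)] / -625 = +0.02280
Steepest decrease is along −∇f = (+0.02240 E, -0.02280 N) → southeast.

SE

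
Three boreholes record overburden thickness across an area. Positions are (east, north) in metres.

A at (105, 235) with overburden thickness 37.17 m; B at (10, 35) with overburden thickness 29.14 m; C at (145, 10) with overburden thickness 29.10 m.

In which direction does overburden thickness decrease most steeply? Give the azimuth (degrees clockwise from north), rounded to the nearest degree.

With d = a·x + b·y + c and A as origin, the differences give:
  (-95)·a + (-200)·b = -8.03
  40·a + (-225)·b = -8.07
Eliminate b (×(-225) and ×(-200), subtract): 29375·a = 192.750 → a = ∂d/∂x = +0.006562
Back-substitute: b = ∂d/∂y = +0.03703.
Steepest decrease is along −∇f: components (-0.006562 E, -0.03703 N).
Azimuth = atan2(-0.006562, -0.03703) = 190.0° ≈ 190°.

190°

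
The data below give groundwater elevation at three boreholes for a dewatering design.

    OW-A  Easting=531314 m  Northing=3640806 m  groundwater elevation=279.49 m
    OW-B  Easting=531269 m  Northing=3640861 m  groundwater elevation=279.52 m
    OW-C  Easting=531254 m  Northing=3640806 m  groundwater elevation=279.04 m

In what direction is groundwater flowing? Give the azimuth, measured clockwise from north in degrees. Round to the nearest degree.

Taking OW-A as reference: OW-B−OW-A = (-45, 55, +0.03); OW-C−OW-A = (-60, 0, -0.45).
Determinant of the coordinate differences = (-45)·0 − (-60)·55 = 3300.
∂h/∂x = [(+0.03)·0 − (-0.45)·55] / 3300 = +0.007500
∂h/∂y = [(-45)·(-0.45) − (-60)·(+0.03)] / 3300 = +0.006682
Flow direction (−∇h) has components (-0.007500 E, -0.006682 N).
Azimuth = atan2(E, N) = atan2(-0.007500, -0.006682) = 228.3° ≈ 228°.

228°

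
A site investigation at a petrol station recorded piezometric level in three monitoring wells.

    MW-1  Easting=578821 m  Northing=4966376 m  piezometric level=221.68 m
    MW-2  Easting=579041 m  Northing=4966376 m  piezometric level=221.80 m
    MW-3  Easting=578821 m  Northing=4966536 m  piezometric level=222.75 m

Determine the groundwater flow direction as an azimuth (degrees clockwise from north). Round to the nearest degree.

185°

∂h/∂x = (221.80 − 221.68) / (579041 − 578821) = +0.0005455
∂h/∂y = (222.75 − 221.68) / (4966536 − 4966376) = +0.006687
Flow direction (−∇h) has components (-0.0005455 E, -0.006687 N).
Azimuth = atan2(E, N) = atan2(-0.0005455, -0.006687) = 184.7° ≈ 185°.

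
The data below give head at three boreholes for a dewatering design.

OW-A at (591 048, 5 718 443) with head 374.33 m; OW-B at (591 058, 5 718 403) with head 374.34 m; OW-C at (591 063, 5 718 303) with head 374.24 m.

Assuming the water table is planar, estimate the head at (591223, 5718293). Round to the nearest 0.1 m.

With h = a·x + b·y + c and OW-A as origin, the differences give:
  10·a + (-40)·b = +0.01
  15·a + (-140)·b = -0.09
Eliminate b (×(-140) and ×(-40), subtract): -800·a = -5.000 → a = ∂h/∂x = +0.006250
Back-substitute: b = ∂h/∂y = +0.001312.
h(591223, 5718293) = 374.33 + (+0.006250)·(175) + (+0.001312)·(-150) = 374.33 +1.094 -0.197 = 375.227 m.

375.2 m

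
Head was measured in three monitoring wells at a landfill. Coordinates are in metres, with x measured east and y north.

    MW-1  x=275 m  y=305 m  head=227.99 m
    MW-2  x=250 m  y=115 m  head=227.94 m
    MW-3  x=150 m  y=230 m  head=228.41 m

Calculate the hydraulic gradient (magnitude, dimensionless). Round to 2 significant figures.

0.0039

Three-point gradient (reference MW-1): Δ to MW-2 = (-25, -190, -0.05), Δ to MW-3 = (-125, -75, +0.42).
∂h/∂x = -0.003819, ∂h/∂y = +0.0007657 (det = -21875).
|∇h| = √(-0.003819² + 0.0007657²) = 0.003895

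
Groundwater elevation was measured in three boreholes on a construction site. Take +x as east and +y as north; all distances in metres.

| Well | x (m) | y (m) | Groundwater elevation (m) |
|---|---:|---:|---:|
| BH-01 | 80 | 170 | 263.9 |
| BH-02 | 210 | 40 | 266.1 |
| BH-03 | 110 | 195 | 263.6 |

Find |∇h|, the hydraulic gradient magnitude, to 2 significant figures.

0.015

Taking BH-01 as reference: BH-02−BH-01 = (130, -130, +2.2); BH-03−BH-01 = (30, 25, -0.3).
Solve a·Δx + b·Δy = Δh: det = 130·25 − 30·(-130) = 7150.
∂h/∂x = [(+2.2)·25 − (-0.3)·(-130)] / 7150 = +0.002238
∂h/∂y = [130·(-0.3) − 30·(+2.2)] / 7150 = -0.01469
|∇h| = √(0.002238² + -0.01469²) = 0.01486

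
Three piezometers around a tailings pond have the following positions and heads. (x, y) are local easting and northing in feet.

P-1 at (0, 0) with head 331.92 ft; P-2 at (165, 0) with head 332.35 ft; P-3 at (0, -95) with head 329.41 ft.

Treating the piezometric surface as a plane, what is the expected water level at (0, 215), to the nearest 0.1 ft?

∂h/∂x = (332.35 − 331.92) / (165 − 0) = +0.002606
∂h/∂y = (329.41 − 331.92) / (-95 − 0) = +0.02642
h(0, 215) = 331.92 + (+0.002606)·(0) + (+0.02642)·(215) = 331.92 +0.000 +5.681 = 337.601 ft.

337.6 ft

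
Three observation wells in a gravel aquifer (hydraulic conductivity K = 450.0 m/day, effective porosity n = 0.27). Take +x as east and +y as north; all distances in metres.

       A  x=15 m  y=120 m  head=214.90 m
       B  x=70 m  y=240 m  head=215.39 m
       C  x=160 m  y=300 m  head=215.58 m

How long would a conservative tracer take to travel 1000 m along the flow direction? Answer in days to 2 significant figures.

Differences from A: to B (Δx, Δy, Δh) = (55, 120, +0.49); to C = (145, 180, +0.68).
Determinant of the coordinate differences = 55·180 − 145·120 = -7500.
∂h/∂x = [(+0.49)·180 − (+0.68)·120] / -7500 = -0.0008800
∂h/∂y = [55·(+0.68) − 145·(+0.49)] / -7500 = +0.004487
|∇h| = √(-0.0008800² + 0.004487²) = 0.004572
Seepage velocity v = K·i/n = 450.0 × 0.004572 / 0.27 = 7.62 m/day.
t = 1000 / 7.62 = 131.2 days.

130 days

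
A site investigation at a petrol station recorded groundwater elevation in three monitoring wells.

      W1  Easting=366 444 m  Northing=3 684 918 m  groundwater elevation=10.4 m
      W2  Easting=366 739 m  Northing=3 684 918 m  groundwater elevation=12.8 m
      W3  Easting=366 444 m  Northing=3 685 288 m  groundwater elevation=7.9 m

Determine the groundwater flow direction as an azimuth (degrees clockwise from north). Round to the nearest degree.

310°

∂h/∂x = (12.8 − 10.4) / (366739 − 366444) = +0.008136
∂h/∂y = (7.9 − 10.4) / (3685288 − 3684918) = -0.006757
Flow direction (−∇h) has components (-0.008136 E, +0.006757 N).
Azimuth = atan2(E, N) = atan2(-0.008136, +0.006757) = 309.7° ≈ 310°.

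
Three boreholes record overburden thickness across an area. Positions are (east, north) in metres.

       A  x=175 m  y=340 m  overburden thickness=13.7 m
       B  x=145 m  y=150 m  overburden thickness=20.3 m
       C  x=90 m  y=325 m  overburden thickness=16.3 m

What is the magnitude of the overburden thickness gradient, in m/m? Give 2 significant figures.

0.040 m/m

Taking A as reference: B−A = (-30, -190, +6.6); C−A = (-85, -15, +2.6).
Solve a·Δx + b·Δy = Δd: det = (-30)·(-15) − (-85)·(-190) = -15700.
∂d/∂x = [(+6.6)·(-15) − (+2.6)·(-190)] / -15700 = -0.02516
∂d/∂y = [(-30)·(+2.6) − (-85)·(+6.6)] / -15700 = -0.03076
|∇f| = √(-0.02516² + -0.03076²) = 0.03974 m/m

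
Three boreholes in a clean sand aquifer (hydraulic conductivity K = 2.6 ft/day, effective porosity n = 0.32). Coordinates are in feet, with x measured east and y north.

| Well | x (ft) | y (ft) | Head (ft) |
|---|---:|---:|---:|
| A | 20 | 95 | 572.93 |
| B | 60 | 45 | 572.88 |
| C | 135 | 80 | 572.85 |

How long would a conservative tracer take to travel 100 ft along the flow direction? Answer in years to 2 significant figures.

42 years

With h = a·x + b·y + c and A as origin, the differences give:
  40·a + (-50)·b = -0.05
  115·a + (-15)·b = -0.08
Eliminate b (×(-15) and ×(-50), subtract): 5150·a = -3.250 → a = ∂h/∂x = -0.0006311
Back-substitute: b = ∂h/∂y = +0.0004951.
|∇h| = √(-0.0006311² + 0.0004951²) = 0.0008021
Seepage velocity v = K·i/n = 2.6 × 0.0008021 / 0.32 = 0.006517 ft/day.
t = 100 / 0.006517 = 1.534e+04 days = 42 years.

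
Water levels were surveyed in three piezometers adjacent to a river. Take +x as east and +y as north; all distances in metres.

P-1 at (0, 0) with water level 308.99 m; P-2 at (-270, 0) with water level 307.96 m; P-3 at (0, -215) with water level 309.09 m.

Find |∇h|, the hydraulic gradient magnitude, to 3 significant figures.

∂h/∂x = (307.96 − 308.99) / (-270 − 0) = +0.003815
∂h/∂y = (309.09 − 308.99) / (-215 − 0) = -0.0004651
|∇h| = √(0.003815² + -0.0004651²) = 0.003843

0.00384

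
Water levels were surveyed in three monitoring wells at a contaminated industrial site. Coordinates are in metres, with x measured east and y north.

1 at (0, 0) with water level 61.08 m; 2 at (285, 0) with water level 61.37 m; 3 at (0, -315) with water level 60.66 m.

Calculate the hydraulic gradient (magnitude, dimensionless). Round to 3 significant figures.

0.00168

∂h/∂x = (61.37 − 61.08) / (285 − 0) = +0.001018
∂h/∂y = (60.66 − 61.08) / (-315 − 0) = +0.001333
|∇h| = √(0.001018² + 0.001333²) = 0.001677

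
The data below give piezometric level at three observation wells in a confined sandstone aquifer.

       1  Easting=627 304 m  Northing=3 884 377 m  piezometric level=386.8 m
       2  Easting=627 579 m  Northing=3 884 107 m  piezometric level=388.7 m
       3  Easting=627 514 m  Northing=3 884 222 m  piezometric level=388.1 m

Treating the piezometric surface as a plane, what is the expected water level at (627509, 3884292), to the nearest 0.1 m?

Differences from 1: to 2 (Δx, Δy, Δh) = (275, -270, +1.9); to 3 = (210, -155, +1.3).
Solve a·Δx + b·Δy = Δh: det = 275·(-155) − 210·(-270) = 14075.
∂h/∂x = [(+1.9)·(-155) − (+1.3)·(-270)] / 14075 = +0.004014
∂h/∂y = [275·(+1.3) − 210·(+1.9)] / 14075 = -0.002948
h(627509, 3884292) = 386.8 + (+0.004014)·(205) + (-0.002948)·(-85) = 386.8 +0.823 +0.251 = 387.874 m.

387.9 m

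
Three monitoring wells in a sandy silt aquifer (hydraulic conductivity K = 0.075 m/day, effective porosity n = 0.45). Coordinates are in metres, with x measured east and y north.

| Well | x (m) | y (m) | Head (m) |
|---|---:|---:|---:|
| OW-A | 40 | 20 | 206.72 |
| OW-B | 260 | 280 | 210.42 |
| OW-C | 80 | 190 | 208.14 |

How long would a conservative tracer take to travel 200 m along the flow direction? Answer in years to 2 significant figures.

With h = a·x + b·y + c and OW-A as origin, the differences give:
  220·a + 260·b = +3.70
  40·a + 170·b = +1.42
Eliminate b (×170 and ×260, subtract): 27000·a = 259.800 → a = ∂h/∂x = +0.009622
Back-substitute: b = ∂h/∂y = +0.006089.
|∇h| = √(0.009622² + 0.006089²) = 0.01139
Seepage velocity v = K·i/n = 0.075 × 0.01139 / 0.45 = 0.001898 m/day.
t = 200 / 0.001898 = 1.054e+05 days = 289 years.

290 years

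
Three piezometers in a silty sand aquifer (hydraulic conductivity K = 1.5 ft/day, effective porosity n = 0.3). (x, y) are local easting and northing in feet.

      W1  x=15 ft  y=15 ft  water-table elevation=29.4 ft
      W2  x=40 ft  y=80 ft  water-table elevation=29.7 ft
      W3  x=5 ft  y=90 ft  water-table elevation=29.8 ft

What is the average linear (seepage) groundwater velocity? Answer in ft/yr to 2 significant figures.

With h = a·x + b·y + c and W1 as origin, the differences give:
  25·a + 65·b = +0.3
  (-10)·a + 75·b = +0.4
Eliminate b (×75 and ×65, subtract): 2525·a = -3.50 → a = ∂h/∂x = -0.001386
Back-substitute: b = ∂h/∂y = +0.005149.
|∇h| = √(-0.001386² + 0.005149²) = 0.005332
Seepage velocity v = K·i/n = 1.5 × 0.005332 / 0.3 = 0.02666 ft/day = 9.738 ft/yr.

9.7 ft/yr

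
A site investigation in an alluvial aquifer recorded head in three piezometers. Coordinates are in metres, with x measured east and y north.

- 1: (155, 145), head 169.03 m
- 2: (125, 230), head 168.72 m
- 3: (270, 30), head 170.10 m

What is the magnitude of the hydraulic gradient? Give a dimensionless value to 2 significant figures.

Taking 1 as reference: 2−1 = (-30, 85, -0.31); 3−1 = (115, -115, +1.07).
Determinant of the coordinate differences = (-30)·(-115) − 115·85 = -6325.
∂h/∂x = [(-0.31)·(-115) − (+1.07)·85] / -6325 = +0.008743
∂h/∂y = [(-30)·(+1.07) − 115·(-0.31)] / -6325 = -0.0005613
|∇h| = √(0.008743² + -0.0005613²) = 0.008761

0.0088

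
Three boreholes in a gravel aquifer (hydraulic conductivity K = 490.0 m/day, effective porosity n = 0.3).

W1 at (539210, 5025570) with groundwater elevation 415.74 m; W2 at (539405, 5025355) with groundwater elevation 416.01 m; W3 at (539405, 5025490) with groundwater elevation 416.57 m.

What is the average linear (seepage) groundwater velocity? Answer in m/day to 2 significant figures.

With h = a·x + b·y + c and W1 as origin, the differences give:
  195·a + (-215)·b = +0.27
  195·a + (-80)·b = +0.83
Eliminate b (×(-80) and ×(-215), subtract): 26325·a = 156.850 → a = ∂h/∂x = +0.005958
Back-substitute: b = ∂h/∂y = +0.004148.
|∇h| = √(0.005958² + 0.004148²) = 0.00726
Seepage velocity v = K·i/n = 490.0 × 0.00726 / 0.3 = 11.86 m/day.

12 m/day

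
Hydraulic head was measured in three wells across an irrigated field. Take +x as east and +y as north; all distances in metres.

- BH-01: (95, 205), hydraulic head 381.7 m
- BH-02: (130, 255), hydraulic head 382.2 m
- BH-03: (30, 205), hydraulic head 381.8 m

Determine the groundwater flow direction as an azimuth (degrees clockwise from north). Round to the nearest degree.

Three-point gradient (reference BH-01): Δ to BH-02 = (35, 50, +0.5), Δ to BH-03 = (-65, 0, +0.1).
∂h/∂x = -0.001538, ∂h/∂y = +0.01108 (det = 3250).
Flow direction (−∇h) has components (+0.001538 E, -0.01108 N).
Azimuth = atan2(E, N) = atan2(+0.001538, -0.01108) = 172.1° ≈ 172°.

172°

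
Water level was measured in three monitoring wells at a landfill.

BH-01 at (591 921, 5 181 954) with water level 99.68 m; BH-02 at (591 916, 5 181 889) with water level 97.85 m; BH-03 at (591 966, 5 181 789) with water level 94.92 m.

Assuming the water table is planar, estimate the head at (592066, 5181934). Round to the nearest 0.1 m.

98.8 m

Differences from BH-01: to BH-02 (Δx, Δy, Δh) = (-5, -65, -1.83); to BH-03 = (45, -165, -4.76).
Determinant of the coordinate differences = (-5)·(-165) − 45·(-65) = 3750.
∂h/∂x = [(-1.83)·(-165) − (-4.76)·(-65)] / 3750 = -0.001987
∂h/∂y = [(-5)·(-4.76) − 45·(-1.83)] / 3750 = +0.02831
h(592066, 5181934) = 99.68 + (-0.001987)·(145) + (+0.02831)·(-20) = 99.68 -0.288 -0.566 = 98.826 m.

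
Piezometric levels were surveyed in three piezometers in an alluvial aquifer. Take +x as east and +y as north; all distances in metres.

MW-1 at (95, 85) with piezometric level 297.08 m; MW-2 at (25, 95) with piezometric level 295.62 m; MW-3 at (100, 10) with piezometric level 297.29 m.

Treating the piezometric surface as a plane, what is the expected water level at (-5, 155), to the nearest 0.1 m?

294.9 m

Three-point gradient (reference MW-1): Δ to MW-2 = (-70, 10, -1.46), Δ to MW-3 = (5, -75, +0.21).
∂h/∂x = +0.02065, ∂h/∂y = -0.001423 (det = 5200).
h(-5, 155) = 297.08 + (+0.02065)·(-100) + (-0.001423)·(70) = 297.08 -2.065 -0.100 = 294.915 m.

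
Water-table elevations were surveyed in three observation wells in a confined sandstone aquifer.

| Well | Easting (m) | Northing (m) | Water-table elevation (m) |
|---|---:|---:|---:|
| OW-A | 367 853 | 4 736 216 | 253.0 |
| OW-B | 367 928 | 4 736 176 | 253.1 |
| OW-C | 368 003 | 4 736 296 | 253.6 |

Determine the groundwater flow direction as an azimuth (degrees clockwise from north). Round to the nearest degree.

With h = a·x + b·y + c and OW-A as origin, the differences give:
  75·a + (-40)·b = +0.1
  150·a + 80·b = +0.6
Eliminate b (×80 and ×(-40), subtract): 12000·a = 32.00 → a = ∂h/∂x = +0.002667
Back-substitute: b = ∂h/∂y = +0.002500.
Flow direction (−∇h) has components (-0.002667 E, -0.002500 N).
Azimuth = atan2(E, N) = atan2(-0.002667, -0.002500) = 226.8° ≈ 227°.

227°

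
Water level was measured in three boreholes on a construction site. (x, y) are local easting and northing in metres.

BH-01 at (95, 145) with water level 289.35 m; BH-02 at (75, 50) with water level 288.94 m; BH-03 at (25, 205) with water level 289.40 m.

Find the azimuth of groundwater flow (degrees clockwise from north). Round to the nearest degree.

214°

With h = a·x + b·y + c and BH-01 as origin, the differences give:
  (-20)·a + (-95)·b = -0.41
  (-70)·a + 60·b = +0.05
Eliminate b (×60 and ×(-95), subtract): -7850·a = -19.850 → a = ∂h/∂x = +0.002529
Back-substitute: b = ∂h/∂y = +0.003783.
Flow direction (−∇h) has components (-0.002529 E, -0.003783 N).
Azimuth = atan2(E, N) = atan2(-0.002529, -0.003783) = 213.8° ≈ 214°.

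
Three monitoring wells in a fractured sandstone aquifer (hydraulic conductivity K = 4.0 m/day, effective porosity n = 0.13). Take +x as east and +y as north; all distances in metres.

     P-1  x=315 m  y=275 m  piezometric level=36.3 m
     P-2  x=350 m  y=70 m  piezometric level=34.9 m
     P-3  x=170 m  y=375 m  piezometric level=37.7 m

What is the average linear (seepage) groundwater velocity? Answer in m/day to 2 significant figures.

With h = a·x + b·y + c and P-1 as origin, the differences give:
  35·a + (-205)·b = -1.4
  (-145)·a + 100·b = +1.4
Eliminate b (×100 and ×(-205), subtract): -26225·a = 147.00 → a = ∂h/∂x = -0.005605
Back-substitute: b = ∂h/∂y = +0.005872.
|∇h| = √(-0.005605² + 0.005872²) = 0.008118
Seepage velocity v = K·i/n = 4.0 × 0.008118 / 0.13 = 0.2498 m/day.

0.25 m/day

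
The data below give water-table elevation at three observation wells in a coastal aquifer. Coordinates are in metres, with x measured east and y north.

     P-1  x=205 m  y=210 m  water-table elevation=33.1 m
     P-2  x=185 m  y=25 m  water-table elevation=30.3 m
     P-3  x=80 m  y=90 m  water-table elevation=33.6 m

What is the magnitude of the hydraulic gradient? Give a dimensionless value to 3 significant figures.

Differences from P-1: to P-2 (Δx, Δy, Δh) = (-20, -185, -2.8); to P-3 = (-125, -120, +0.5).
Solve a·Δx + b·Δy = Δh: det = (-20)·(-120) − (-125)·(-185) = -20725.
∂h/∂x = [(-2.8)·(-120) − (+0.5)·(-185)] / -20725 = -0.02068
∂h/∂y = [(-20)·(+0.5) − (-125)·(-2.8)] / -20725 = +0.01737
|∇h| = √(-0.02068² + 0.01737²) = 0.02701

0.0270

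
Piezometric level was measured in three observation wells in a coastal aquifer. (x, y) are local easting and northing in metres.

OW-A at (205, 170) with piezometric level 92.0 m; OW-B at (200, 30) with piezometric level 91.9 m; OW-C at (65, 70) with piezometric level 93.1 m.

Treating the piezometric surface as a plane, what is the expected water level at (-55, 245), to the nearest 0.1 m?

94.3 m

With h = a·x + b·y + c and OW-A as origin, the differences give:
  (-5)·a + (-140)·b = -0.1
  (-140)·a + (-100)·b = +1.1
Eliminate b (×(-100) and ×(-140), subtract): -19100·a = 164.00 → a = ∂h/∂x = -0.008586
Back-substitute: b = ∂h/∂y = +0.001021.
h(-55, 245) = 92.0 + (-0.008586)·(-260) + (+0.001021)·(75) = 92.0 +2.232 +0.077 = 94.309 m.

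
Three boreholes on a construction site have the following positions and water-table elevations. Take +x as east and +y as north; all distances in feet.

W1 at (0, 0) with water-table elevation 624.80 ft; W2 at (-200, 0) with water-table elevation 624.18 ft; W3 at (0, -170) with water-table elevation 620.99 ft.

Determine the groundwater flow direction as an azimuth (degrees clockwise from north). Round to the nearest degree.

188°

∂h/∂x = (624.18 − 624.80) / (-200 − 0) = +0.003100
∂h/∂y = (620.99 − 624.80) / (-170 − 0) = +0.02241
Flow direction (−∇h) has components (-0.003100 E, -0.02241 N).
Azimuth = atan2(E, N) = atan2(-0.003100, -0.02241) = 187.9° ≈ 188°.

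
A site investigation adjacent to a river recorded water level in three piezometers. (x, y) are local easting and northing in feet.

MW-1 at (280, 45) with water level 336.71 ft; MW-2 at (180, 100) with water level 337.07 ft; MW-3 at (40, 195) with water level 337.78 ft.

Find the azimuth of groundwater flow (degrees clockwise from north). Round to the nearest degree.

Differences from MW-1: to MW-2 (Δx, Δy, Δh) = (-100, 55, +0.36); to MW-3 = (-240, 150, +1.07).
Determinant of the coordinate differences = (-100)·150 − (-240)·55 = -1800.
∂h/∂x = [(+0.36)·150 − (+1.07)·55] / -1800 = +0.002694
∂h/∂y = [(-100)·(+1.07) − (-240)·(+0.36)] / -1800 = +0.01144
Flow direction (−∇h) has components (-0.002694 E, -0.01144 N).
Azimuth = atan2(E, N) = atan2(-0.002694, -0.01144) = 193.2° ≈ 193°.

193°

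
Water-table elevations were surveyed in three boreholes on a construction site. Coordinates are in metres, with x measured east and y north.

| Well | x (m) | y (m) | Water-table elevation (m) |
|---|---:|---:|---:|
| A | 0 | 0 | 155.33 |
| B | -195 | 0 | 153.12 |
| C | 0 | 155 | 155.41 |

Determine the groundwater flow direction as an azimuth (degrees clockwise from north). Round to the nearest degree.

∂h/∂x = (153.12 − 155.33) / (-195 − 0) = +0.01133
∂h/∂y = (155.41 − 155.33) / (155 − 0) = +0.0005161
Flow direction (−∇h) has components (-0.01133 E, -0.0005161 N).
Azimuth = atan2(E, N) = atan2(-0.01133, -0.0005161) = 267.4° ≈ 267°.

267°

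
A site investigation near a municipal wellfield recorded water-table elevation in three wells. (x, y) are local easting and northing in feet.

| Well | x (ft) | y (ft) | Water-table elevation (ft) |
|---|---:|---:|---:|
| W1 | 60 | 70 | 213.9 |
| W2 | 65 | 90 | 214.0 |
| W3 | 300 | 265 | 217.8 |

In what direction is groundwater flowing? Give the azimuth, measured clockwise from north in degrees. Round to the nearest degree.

266°

With h = a·x + b·y + c and W1 as origin, the differences give:
  5·a + 20·b = +0.1
  240·a + 195·b = +3.9
Eliminate b (×195 and ×20, subtract): -3825·a = -58.50 → a = ∂h/∂x = +0.01529
Back-substitute: b = ∂h/∂y = +0.001176.
Flow direction (−∇h) has components (-0.01529 E, -0.001176 N).
Azimuth = atan2(E, N) = atan2(-0.01529, -0.001176) = 265.6° ≈ 266°.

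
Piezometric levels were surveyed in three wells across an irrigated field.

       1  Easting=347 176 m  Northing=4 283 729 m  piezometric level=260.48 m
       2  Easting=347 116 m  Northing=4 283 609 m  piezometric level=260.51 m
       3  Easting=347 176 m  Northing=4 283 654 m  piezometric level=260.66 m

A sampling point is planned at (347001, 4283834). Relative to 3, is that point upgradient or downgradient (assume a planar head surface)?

Differences from 1: to 2 (Δx, Δy, Δh) = (-60, -120, +0.03); to 3 = (0, -75, +0.18).
Solve a·Δx + b·Δy = Δh: det = (-60)·(-75) − 0·(-120) = 4500.
∂h/∂x = [(+0.03)·(-75) − (+0.18)·(-120)] / 4500 = +0.004300
∂h/∂y = [(-60)·(+0.18) − 0·(+0.03)] / 4500 = -0.002400
Head at (347001, 4283834) = 260.48 + (+0.004300)·(-175) + (-0.002400)·(105) = 259.48 m.
That is lower than the 260.66 m at 3, so the point is downgradient.

downgradient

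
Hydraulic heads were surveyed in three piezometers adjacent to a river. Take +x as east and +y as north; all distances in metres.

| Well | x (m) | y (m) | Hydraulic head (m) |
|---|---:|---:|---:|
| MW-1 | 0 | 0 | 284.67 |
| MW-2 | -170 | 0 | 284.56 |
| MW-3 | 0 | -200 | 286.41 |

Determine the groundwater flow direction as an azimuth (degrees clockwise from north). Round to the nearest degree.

356°

∂h/∂x = (284.56 − 284.67) / (-170 − 0) = +0.0006471
∂h/∂y = (286.41 − 284.67) / (-200 − 0) = -0.008700
Flow direction (−∇h) has components (-0.0006471 E, +0.008700 N).
Azimuth = atan2(E, N) = atan2(-0.0006471, +0.008700) = 355.7° ≈ 356°.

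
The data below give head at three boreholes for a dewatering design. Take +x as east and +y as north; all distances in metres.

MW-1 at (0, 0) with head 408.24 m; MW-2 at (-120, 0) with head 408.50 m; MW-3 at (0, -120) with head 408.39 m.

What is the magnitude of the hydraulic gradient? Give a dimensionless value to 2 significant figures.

∂h/∂x = (408.50 − 408.24) / (-120 − 0) = -0.002167
∂h/∂y = (408.39 − 408.24) / (-120 − 0) = -0.001250
|∇h| = √(-0.002167² + -0.001250²) = 0.002502

0.0025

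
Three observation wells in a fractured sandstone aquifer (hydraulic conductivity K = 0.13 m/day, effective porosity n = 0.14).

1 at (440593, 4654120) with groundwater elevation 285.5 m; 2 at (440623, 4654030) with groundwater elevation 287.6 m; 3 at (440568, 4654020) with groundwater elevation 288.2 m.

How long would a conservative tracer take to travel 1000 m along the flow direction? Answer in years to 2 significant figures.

Three-point gradient (reference 1): Δ to 2 = (30, -90, +2.1), Δ to 3 = (-25, -100, +2.7).
∂h/∂x = -0.006286, ∂h/∂y = -0.02543 (det = -5250).
|∇h| = √(-0.006286² + -0.02543²) = 0.0262
Seepage velocity v = K·i/n = 0.13 × 0.0262 / 0.14 = 0.02433 m/day.
t = 1000 / 0.02433 = 4.11e+04 days = 113 years.

110 years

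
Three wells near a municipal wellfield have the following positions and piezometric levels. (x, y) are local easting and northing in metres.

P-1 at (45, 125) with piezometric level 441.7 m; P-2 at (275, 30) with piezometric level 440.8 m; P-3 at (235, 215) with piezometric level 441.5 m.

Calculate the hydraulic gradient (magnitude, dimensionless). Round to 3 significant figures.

0.00413

Taking P-1 as reference: P-2−P-1 = (230, -95, -0.9); P-3−P-1 = (190, 90, -0.2).
Determinant of the coordinate differences = 230·90 − 190·(-95) = 38750.
∂h/∂x = [(-0.9)·90 − (-0.2)·(-95)] / 38750 = -0.002581
∂h/∂y = [230·(-0.2) − 190·(-0.9)] / 38750 = +0.003226
|∇h| = √(-0.002581² + 0.003226²) = 0.004131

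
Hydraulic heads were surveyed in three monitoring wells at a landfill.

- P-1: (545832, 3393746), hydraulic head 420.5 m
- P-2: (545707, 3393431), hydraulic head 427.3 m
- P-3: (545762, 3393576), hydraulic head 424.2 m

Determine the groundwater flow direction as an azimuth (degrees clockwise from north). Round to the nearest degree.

035°

With h = a·x + b·y + c and P-1 as origin, the differences give:
  (-125)·a + (-315)·b = +6.8
  (-70)·a + (-170)·b = +3.7
Eliminate b (×(-170) and ×(-315), subtract): -800·a = 9.50 → a = ∂h/∂x = -0.01187
Back-substitute: b = ∂h/∂y = -0.01688.
Flow direction (−∇h) has components (+0.01187 E, +0.01688 N).
Azimuth = atan2(E, N) = atan2(+0.01187, +0.01688) = 35.1° ≈ 035°.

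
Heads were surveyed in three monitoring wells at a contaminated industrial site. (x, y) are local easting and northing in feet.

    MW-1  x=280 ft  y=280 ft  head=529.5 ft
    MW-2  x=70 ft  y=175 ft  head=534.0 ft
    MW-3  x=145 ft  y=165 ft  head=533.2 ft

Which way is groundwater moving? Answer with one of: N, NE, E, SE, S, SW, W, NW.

NE

With h = a·x + b·y + c and MW-1 as origin, the differences give:
  (-210)·a + (-105)·b = +4.5
  (-135)·a + (-115)·b = +3.7
Eliminate b (×(-115) and ×(-105), subtract): 9975·a = -129.00 → a = ∂h/∂x = -0.01293
Back-substitute: b = ∂h/∂y = -0.01699.
Flow = −∇h = (+0.01293 east, +0.01699 north), which points northeast.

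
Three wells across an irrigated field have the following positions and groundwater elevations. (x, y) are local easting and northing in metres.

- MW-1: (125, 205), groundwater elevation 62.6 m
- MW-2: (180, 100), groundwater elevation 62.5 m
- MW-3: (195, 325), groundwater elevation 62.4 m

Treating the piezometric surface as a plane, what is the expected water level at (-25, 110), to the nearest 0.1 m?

63.0 m

With h = a·x + b·y + c and MW-1 as origin, the differences give:
  55·a + (-105)·b = -0.1
  70·a + 120·b = -0.2
Eliminate b (×120 and ×(-105), subtract): 13950·a = -33.00 → a = ∂h/∂x = -0.002366
Back-substitute: b = ∂h/∂y = -0.0002867.
h(-25, 110) = 62.6 + (-0.002366)·(-150) + (-0.0002867)·(-95) = 62.6 +0.355 +0.027 = 62.982 m.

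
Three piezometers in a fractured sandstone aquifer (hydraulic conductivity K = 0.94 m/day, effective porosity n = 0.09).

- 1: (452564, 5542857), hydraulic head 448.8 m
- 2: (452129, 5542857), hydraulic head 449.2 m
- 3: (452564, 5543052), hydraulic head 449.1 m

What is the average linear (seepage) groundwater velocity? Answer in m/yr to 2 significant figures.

∂h/∂x = (449.2 − 448.8) / (452129 − 452564) = -0.0009195
∂h/∂y = (449.1 − 448.8) / (5543052 − 5542857) = +0.001538
|∇h| = √(-0.0009195² + 0.001538²) = 0.001792
Seepage velocity v = K·i/n = 0.94 × 0.001792 / 0.09 = 0.01872 m/day = 6.837 m/yr.

6.8 m/yr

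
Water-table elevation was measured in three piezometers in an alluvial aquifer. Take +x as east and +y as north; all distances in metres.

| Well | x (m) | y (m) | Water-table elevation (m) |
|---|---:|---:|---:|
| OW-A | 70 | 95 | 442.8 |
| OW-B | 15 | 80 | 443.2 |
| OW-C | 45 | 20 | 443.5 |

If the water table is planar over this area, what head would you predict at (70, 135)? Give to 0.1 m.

Taking OW-A as reference: OW-B−OW-A = (-55, -15, +0.4); OW-C−OW-A = (-25, -75, +0.7).
Determinant of the coordinate differences = (-55)·(-75) − (-25)·(-15) = 3750.
∂h/∂x = [(+0.4)·(-75) − (+0.7)·(-15)] / 3750 = -0.005200
∂h/∂y = [(-55)·(+0.7) − (-25)·(+0.4)] / 3750 = -0.007600
h(70, 135) = 442.8 + (-0.005200)·(0) + (-0.007600)·(40) = 442.8 -0.000 -0.304 = 442.496 m.

442.5 m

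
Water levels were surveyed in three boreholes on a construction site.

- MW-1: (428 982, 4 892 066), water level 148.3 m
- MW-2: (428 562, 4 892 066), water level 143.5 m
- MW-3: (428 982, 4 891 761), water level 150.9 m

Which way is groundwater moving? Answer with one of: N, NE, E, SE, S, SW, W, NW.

∂h/∂x = (143.5 − 148.3) / (428562 − 428982) = +0.01143
∂h/∂y = (150.9 − 148.3) / (4891761 − 4892066) = -0.008525
Flow = −∇h = (-0.01143 east, +0.008525 north), which points northwest.

NW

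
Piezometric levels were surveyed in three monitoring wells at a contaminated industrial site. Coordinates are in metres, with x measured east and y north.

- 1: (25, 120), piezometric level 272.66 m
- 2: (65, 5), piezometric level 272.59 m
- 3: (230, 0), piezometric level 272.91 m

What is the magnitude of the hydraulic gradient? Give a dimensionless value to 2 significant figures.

0.0024

With h = a·x + b·y + c and 1 as origin, the differences give:
  40·a + (-115)·b = -0.07
  205·a + (-120)·b = +0.25
Eliminate b (×(-120) and ×(-115), subtract): 18775·a = 37.150 → a = ∂h/∂x = +0.001979
Back-substitute: b = ∂h/∂y = +0.001297.
|∇h| = √(0.001979² + 0.001297²) = 0.002366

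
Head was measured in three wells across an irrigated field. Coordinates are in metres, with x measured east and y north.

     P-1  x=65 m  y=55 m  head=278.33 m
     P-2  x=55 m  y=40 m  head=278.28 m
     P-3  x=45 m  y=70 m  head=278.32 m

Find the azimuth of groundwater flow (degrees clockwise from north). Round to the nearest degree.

225°

Differences from P-1: to P-2 (Δx, Δy, Δh) = (-10, -15, -0.05); to P-3 = (-20, 15, -0.01).
Determinant of the coordinate differences = (-10)·15 − (-20)·(-15) = -450.
∂h/∂x = [(-0.05)·15 − (-0.01)·(-15)] / -450 = +0.002000
∂h/∂y = [(-10)·(-0.01) − (-20)·(-0.05)] / -450 = +0.002000
Flow direction (−∇h) has components (-0.002000 E, -0.002000 N).
Azimuth = atan2(E, N) = atan2(-0.002000, -0.002000) = 225.0° ≈ 225°.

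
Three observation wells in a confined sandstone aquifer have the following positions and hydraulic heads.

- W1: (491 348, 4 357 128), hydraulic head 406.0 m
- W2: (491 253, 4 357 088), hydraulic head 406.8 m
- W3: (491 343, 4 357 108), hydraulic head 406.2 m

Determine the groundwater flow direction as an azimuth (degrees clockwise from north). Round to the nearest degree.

028°

Taking W1 as reference: W2−W1 = (-95, -40, +0.8); W3−W1 = (-5, -20, +0.2).
Determinant of the coordinate differences = (-95)·(-20) − (-5)·(-40) = 1700.
∂h/∂x = [(+0.8)·(-20) − (+0.2)·(-40)] / 1700 = -0.004706
∂h/∂y = [(-95)·(+0.2) − (-5)·(+0.8)] / 1700 = -0.008824
Flow direction (−∇h) has components (+0.004706 E, +0.008824 N).
Azimuth = atan2(E, N) = atan2(+0.004706, +0.008824) = 28.1° ≈ 028°.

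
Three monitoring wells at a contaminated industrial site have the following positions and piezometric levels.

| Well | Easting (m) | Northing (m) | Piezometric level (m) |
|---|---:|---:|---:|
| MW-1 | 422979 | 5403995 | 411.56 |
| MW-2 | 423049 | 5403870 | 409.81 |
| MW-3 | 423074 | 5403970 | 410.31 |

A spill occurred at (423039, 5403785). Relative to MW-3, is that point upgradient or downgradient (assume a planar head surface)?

downgradient

With h = a·x + b·y + c and MW-1 as origin, the differences give:
  70·a + (-125)·b = -1.75
  95·a + (-25)·b = -1.25
Eliminate b (×(-25) and ×(-125), subtract): 10125·a = -112.500 → a = ∂h/∂x = -0.01111
Back-substitute: b = ∂h/∂y = +0.007778.
Head at (423039, 5403785) = 411.56 + (-0.01111)·(60) + (+0.007778)·(-210) = 409.26 m.
That is lower than the 410.31 m at MW-3, so the point is downgradient.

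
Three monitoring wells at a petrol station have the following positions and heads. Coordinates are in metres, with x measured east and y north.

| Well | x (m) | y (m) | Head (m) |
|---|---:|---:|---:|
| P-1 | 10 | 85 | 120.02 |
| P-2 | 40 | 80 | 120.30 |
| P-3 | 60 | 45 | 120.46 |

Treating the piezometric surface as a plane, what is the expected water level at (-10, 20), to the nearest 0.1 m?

Taking P-1 as reference: P-2−P-1 = (30, -5, +0.28); P-3−P-1 = (50, -40, +0.44).
Determinant of the coordinate differences = 30·(-40) − 50·(-5) = -950.
∂h/∂x = [(+0.28)·(-40) − (+0.44)·(-5)] / -950 = +0.009474
∂h/∂y = [30·(+0.44) − 50·(+0.28)] / -950 = +0.0008421
h(-10, 20) = 120.02 + (+0.009474)·(-20) + (+0.0008421)·(-65) = 120.02 -0.189 -0.055 = 119.776 m.

119.8 m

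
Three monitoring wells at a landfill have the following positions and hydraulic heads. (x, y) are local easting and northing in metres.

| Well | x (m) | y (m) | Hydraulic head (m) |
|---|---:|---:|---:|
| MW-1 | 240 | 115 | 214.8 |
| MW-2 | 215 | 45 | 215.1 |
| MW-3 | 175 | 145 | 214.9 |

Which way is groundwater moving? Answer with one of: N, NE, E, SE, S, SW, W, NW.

NE

Taking MW-1 as reference: MW-2−MW-1 = (-25, -70, +0.3); MW-3−MW-1 = (-65, 30, +0.1).
Solve a·Δx + b·Δy = Δh: det = (-25)·30 − (-65)·(-70) = -5300.
∂h/∂x = [(+0.3)·30 − (+0.1)·(-70)] / -5300 = -0.003019
∂h/∂y = [(-25)·(+0.1) − (-65)·(+0.3)] / -5300 = -0.003208
Flow = −∇h = (+0.003019 east, +0.003208 north), which points northeast.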